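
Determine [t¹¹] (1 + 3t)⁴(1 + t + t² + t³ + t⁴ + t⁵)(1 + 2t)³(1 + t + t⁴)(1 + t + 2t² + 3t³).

(1 + 3t)⁴ has coefficients 1,12,54,108,81 for degrees 0…4.
(1 + t + t² + t³ + t⁴ + t⁵) has coefficients 1,1,1,1,1,1,0,0,0,0,0,0 for degrees 0…11.
Multiplying by (1 + 2t)³ gives running coefficients 1,7,19,27,27,27,26,20,8,0,0,0 for degrees 0…11.
Multiplying by (1 + t + t⁴) gives running coefficients 1,8,26,46,55,61,72,73,55,35,26,20 for degrees 0…11.
Finally multiplying by (1 + t + 2t² + 3t³), the product of all factors after the first has coefficients 1,9,36,91,177,286,381,432,455,452,390,281 for degrees 0…11.
[t¹¹] = 1·281 + 12·390 + 54·452 + 108·455 + 81·432 = 113501.

113501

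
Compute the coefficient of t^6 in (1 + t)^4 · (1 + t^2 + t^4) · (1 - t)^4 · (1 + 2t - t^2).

(1 + t)^4 has coefficients 1,4,6,4,1 for degrees 0…4.
(1 + t^2 + t^4) has coefficients 1,0,1,0,1,0,0 for degrees 0…6.
Multiplying by (1 - t)^4 gives running coefficients 1,-4,7,-8,8,-8,7 for degrees 0…6.
Finally multiplying by (1 + 2t - t^2), the product of all factors after the first has coefficients 1,-2,-2,10,-15,16,-17 for degrees 0…6.
[t^6] = 1·(-17) + 4·16 + 6·(-15) + 4·10 + 1·(-2) = -5.

-5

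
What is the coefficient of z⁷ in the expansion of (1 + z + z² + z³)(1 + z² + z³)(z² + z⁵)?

(1 + z + z² + z³) has coefficients 1,1,1,1 for degrees 0…3.
(1 + z² + z³) has coefficients 1,0,1,1,0,0,0,0 for degrees 0…7.
Finally multiplying by (z² + z⁵), the product of all factors after the first has coefficients 0,0,1,0,1,2,0,1 for degrees 0…7.
[z⁷] = 1·1 + 1·0 + 1·2 + 1·1 = 4.

4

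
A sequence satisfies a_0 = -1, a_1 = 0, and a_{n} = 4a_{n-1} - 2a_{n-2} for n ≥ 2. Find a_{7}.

1120

The ordinary generating function has denominator 1 - 4z + 2z^2.
Iterating the recurrence: a_0,…,a_{7} = -1, 0, 2, 8, 28, 96, 328, 1120.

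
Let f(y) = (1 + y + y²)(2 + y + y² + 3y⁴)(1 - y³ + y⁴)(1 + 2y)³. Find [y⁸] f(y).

(1 + y + y²) has coefficients 1,1,1 for degrees 0…2.
(2 + y + y² + 3y⁴) has coefficients 2,1,1,0,3,0,0,0,0 for degrees 0…8.
Multiplying by (1 - y³ + y⁴) gives running coefficients 2,1,1,-2,4,0,1,-3,3 for degrees 0…8.
Finally multiplying by (1 + 2y)³, the product of all factors after the first has coefficients 2,13,31,32,12,8,33,35,-3 for degrees 0…8.
[y⁸] = 1·(-3) + 1·35 + 1·33 = 65.

65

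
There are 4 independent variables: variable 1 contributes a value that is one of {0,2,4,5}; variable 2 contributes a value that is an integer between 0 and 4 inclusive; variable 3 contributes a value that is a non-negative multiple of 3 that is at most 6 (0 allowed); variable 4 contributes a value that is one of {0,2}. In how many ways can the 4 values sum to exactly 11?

The generating function for the choices is (1 + y^2 + y^4 + y^5)·(1 + y + y^2 + y^3 + y^4)·(1 + y^3 + y^6)·(1 + y^2); the count is [y^11].
(1 + y^2 + y^4 + y^5) has coefficients 1,0,1,0,1,1 for degrees 0…5.
(1 + y + y^2 + y^3 + y^4) has coefficients 1,1,1,1,1,0,0,0,0,0,0,0 for degrees 0…11.
Multiplying by (1 + y^3 + y^6) gives running coefficients 1,1,1,2,2,1,2,2,1,1,1,0 for degrees 0…11.
Finally multiplying by (1 + y^2), the product of all factors after the first has coefficients 1,1,2,3,3,3,4,3,3,3,2,1 for degrees 0…11.
[y^11] = 1·1 + 1·3 + 1·3 + 1·4 = 11.

11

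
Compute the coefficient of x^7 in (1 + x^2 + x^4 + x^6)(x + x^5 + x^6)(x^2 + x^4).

(1 + x^2 + x^4 + x^6) has coefficients 1,0,1,0,1,0,1 for degrees 0…6.
(x + x^5 + x^6) has coefficients 0,1,0,0,0,1,1,0 for degrees 0…7.
Finally multiplying by (x^2 + x^4), the product of all factors after the first has coefficients 0,0,0,1,0,1,0,1 for degrees 0…7.
[x^7] = 1·1 + 1·1 + 1·1 + 1·0 = 3.

3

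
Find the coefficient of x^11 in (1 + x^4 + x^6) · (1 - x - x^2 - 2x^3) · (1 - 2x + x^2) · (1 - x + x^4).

(1 + x^4 + x^6) has coefficients 1,0,0,0,1,0,1 for degrees 0…6.
(1 - x - x^2 - 2x^3) has coefficients 1,-1,-1,-2,0,0,0,0,0,0,0,0 for degrees 0…11.
Multiplying by (1 - 2x + x^2) gives running coefficients 1,-3,2,-1,3,-2,0,0,0,0,0,0 for degrees 0…11.
Finally multiplying by (1 - x + x^4), the product of all factors after the first has coefficients 1,-4,5,-3,5,-8,4,-1,3,-2,0,0 for degrees 0…11.
[x^11] = 1·0 + 1·(-1) + 1·(-8) = -9.

-9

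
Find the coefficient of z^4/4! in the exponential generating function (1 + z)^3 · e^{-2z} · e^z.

The EGF product rule gives c_4 = Σ_{k_1+k_2+k_3=4} C(4; k_1,k_2,k_3) · ∏ g_i(k_i), where (1+z)^3 gives the falling factorial (3)_k; e^{-2z} gives (-2)^k; e^z gives (1)^k.
g_1(k) for k = 0…4: 1, 3, 6, 6, 0.
g_2(k) for k = 0…4: 1, -2, 4, -8, 16.
g_3(k) for k = 0…4: 1, 1, 1, 1, 1.
First combine the last two factors: h(k) = Σ_j C(k,j)·g_2(j)·g_3(k−j) for k = 0…4: 1, -1, 1, -1, 1.
c_4 = Σ_k C(4,k)·g_1(k)·h(4−k) = 1·1·1 + 4·3·(-1) + 6·6·1 + 4·6·(-1) = 1 − 12 + 36 − 24 = 1.

1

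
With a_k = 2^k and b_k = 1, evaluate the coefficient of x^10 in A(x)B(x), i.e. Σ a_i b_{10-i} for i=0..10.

2047

This is [x^10] in the product of the two ordinary generating functions.
Σ = 1·1 + 2·1 + 4·1 + 8·1 + 16·1 + 32·1 + 64·1 + 128·1 + 256·1 + 512·1 + 1024·1 = 2047.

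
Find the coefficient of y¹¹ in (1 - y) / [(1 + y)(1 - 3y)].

Partial fractions give a closed form: a_n = (1/2)·(-1)^n + (1/2)·3^n.
At n = 11: a_11 = 88573.

88573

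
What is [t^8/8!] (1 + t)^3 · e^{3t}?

The EGF product rule gives c_8 = Σ_{k_1+k_2=8} C(8; k_1,k_2) · ∏ g_i(k_i), where (1+t)^3 gives the falling factorial (3)_k; e^{3t} gives (3)^k.
g_1(k) for k = 0…8: 1, 3, 6, 6, 0, 0, 0, 0, 0.
g_2(k) for k = 0…8: 1, 3, 9, 27, 81, 243, 729, 2187, 6561.
c_8 = Σ_k C(8,k)·g_1(k)·g_2(8−k) = 1·1·6561 + 8·3·2187 + 28·6·729 + 56·6·243 = 6561 + 52488 + 122472 + 81648 = 263169.

263169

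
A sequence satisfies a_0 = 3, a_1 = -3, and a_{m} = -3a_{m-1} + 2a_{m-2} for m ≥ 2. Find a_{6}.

The ordinary generating function has denominator 1 + 3z - 2z^2.
Iterating the recurrence: a_0,…,a_{6} = 3, -3, 15, -51, 183, -651, 2319.

2319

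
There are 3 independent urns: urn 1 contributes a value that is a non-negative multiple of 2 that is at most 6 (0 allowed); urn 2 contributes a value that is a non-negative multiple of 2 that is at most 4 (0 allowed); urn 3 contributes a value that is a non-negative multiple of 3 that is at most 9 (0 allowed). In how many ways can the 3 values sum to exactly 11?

The generating function for the choices is (1 + y^2 + y^4 + y^6)·(1 + y^2 + y^4)·(1 + y^3 + y^6 + y^9); the count is [y^11].
(1 + y^2 + y^4 + y^6) has coefficients 1,0,1,0,1,0,1 for degrees 0…6.
(1 + y^2 + y^4) has coefficients 1,0,1,0,1,0,0,0,0,0,0,0 for degrees 0…11.
Finally multiplying by (1 + y^3 + y^6 + y^9), the product of all factors after the first has coefficients 1,0,1,1,1,1,1,1,1,1,1,1 for degrees 0…11.
[y^11] = 1·1 + 1·1 + 1·1 + 1·1 = 4.

4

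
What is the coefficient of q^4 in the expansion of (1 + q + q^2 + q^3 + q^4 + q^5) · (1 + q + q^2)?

(1 + q + q^2 + q^3 + q^4 + q^5) has coefficients 1,1,1,1,1 for degrees 0…4.
(1 + q + q^2) has coefficients 1,1,1,0,0 for degrees 0…4.
[q^4] = 1·0 + 1·0 + 1·1 + 1·1 + 1·1 = 3.

3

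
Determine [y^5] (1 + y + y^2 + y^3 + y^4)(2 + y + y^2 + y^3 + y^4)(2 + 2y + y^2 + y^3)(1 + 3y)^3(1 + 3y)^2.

(1 + y + y^2 + y^3 + y^4) has coefficients 1,1,1,1,1 for degrees 0…4.
(2 + y + y^2 + y^3 + y^4) has coefficients 2,1,1,1,1,0 for degrees 0…5.
Multiplying by (2 + 2y + y^2 + y^3) gives running coefficients 4,6,6,7,6,4 for degrees 0…5.
Multiplying by (1 + 3y)^3 gives running coefficients 4,42,168,331,393,409 for degrees 0…5.
Finally multiplying by (1 + 3y)^2, the product of all factors after the first has coefficients 4,66,456,1717,3891,5746 for degrees 0…5.
[y^5] = 1·5746 + 1·3891 + 1·1717 + 1·456 + 1·66 = 11876.

11876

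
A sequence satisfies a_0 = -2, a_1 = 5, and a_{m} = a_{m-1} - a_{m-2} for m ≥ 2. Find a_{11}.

The ordinary generating function has denominator 1 - y + y^2.
Iterating the recurrence: a_0,…,a_{11} = -2, 5, 7, 2, -5, -7, -2, 5, 7, 2, -5, -7.

-7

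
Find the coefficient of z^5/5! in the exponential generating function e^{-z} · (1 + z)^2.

The EGF product rule gives c_5 = Σ_{k_1+k_2=5} C(5; k_1,k_2) · ∏ g_i(k_i), where e^{-z} gives (-1)^k; (1+z)^2 gives the falling factorial (2)_k.
g_1(k) for k = 0…5: 1, -1, 1, -1, 1, -1.
g_2(k) for k = 0…5: 1, 2, 2, 0, 0, 0.
c_5 = Σ_k C(5,k)·g_1(k)·g_2(5−k) = 10·(-1)·2 + 5·1·2 + 1·(-1)·1 = −20 + 10 − 1 = -11.

-11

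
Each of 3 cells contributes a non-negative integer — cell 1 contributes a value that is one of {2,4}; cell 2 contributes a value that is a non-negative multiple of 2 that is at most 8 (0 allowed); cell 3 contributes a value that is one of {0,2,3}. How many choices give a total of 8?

4

The generating function for the choices is (x² + x⁴)·(1 + x² + x⁴ + x⁶ + x⁸)·(1 + x² + x³); the count is [x⁸].
(x² + x⁴) has coefficients 0,0,1,0,1 for degrees 0…4.
(1 + x² + x⁴ + x⁶ + x⁸) has coefficients 1,0,1,0,1,0,1,0,1 for degrees 0…8.
Finally multiplying by (1 + x² + x³), the product of all factors after the first has coefficients 1,0,2,1,2,1,2,1,2 for degrees 0…8.
[x⁸] = 1·2 + 1·2 = 4.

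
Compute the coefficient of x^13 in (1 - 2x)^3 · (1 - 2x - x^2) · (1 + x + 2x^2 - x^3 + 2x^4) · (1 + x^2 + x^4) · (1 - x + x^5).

138

(1 - 2x)^3 has coefficients 1,-6,12,-8 for degrees 0…3.
(1 - 2x - x^2) has coefficients 1,-2,-1,0,0,0,0,0,0,0,0,0,0,0 for degrees 0…13.
Multiplying by (1 + x + 2x^2 - x^3 + 2x^4) gives running coefficients 1,-1,-1,-6,2,-3,-2,0,0,0,0,0,0,0 for degrees 0…13.
Multiplying by (1 + x^2 + x^4) gives running coefficients 1,-1,0,-7,2,-10,-1,-9,0,-3,-2,0,0,0 for degrees 0…13.
Finally multiplying by (1 - x + x^5), the product of all factors after the first has coefficients 1,-2,1,-7,9,-11,8,-8,2,-1,-9,1,-9,0 for degrees 0…13.
[x^13] = 1·0 − 6·(-9) + 12·1 − 8·(-9) = 138.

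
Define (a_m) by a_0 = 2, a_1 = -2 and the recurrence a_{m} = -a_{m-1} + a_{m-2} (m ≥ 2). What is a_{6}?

26

The ordinary generating function has denominator 1 + x - x^2.
Iterating the recurrence: a_0,…,a_{6} = 2, -2, 4, -6, 10, -16, 26.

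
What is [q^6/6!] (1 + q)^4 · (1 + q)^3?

5040

The EGF product rule gives c_6 = Σ_{k_1+k_2=6} C(6; k_1,k_2) · ∏ g_i(k_i), where (1+q)^4 gives the falling factorial (4)_k; (1+q)^3 gives the falling factorial (3)_k.
g_1(k) for k = 0…6: 1, 4, 12, 24, 24, 0, 0.
g_2(k) for k = 0…6: 1, 3, 6, 6, 0, 0, 0.
c_6 = Σ_k C(6,k)·g_1(k)·g_2(6−k) = 20·24·6 + 15·24·6 = 2880 + 2160 = 5040.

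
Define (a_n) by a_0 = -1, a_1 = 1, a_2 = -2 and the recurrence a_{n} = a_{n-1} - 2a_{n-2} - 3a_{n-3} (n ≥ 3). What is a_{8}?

The ordinary generating function has denominator 1 - q + 2q^2 + 3q^3.
Iterating the recurrence: a_0,…,a_{8} = -1, 1, -2, -1, 0, 8, 11, -5, -51.

-51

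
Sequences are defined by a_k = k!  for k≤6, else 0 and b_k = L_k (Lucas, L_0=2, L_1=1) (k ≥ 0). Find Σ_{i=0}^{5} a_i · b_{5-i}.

308

The convolution is the t^5 coefficient of A(t)B(t).
Σ = 1·11 + 1·7 + 2·4 + 6·3 + 24·1 + 120·2 = 308.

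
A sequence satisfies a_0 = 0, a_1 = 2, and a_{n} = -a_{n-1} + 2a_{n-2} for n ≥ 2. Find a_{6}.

The ordinary generating function has denominator 1 + x - 2x^2.
Iterating the recurrence: a_0,…,a_{6} = 0, 2, -2, 6, -10, 22, -42.

-42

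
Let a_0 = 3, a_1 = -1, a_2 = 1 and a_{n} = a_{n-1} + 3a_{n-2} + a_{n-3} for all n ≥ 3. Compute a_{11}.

1393

The ordinary generating function has denominator 1 - y - 3y^2 - y^3.
Iterating the recurrence: a_0,…,a_{11} = 3, -1, 1, 1, 3, 7, 17, 41, 99, 239, 577, 1393.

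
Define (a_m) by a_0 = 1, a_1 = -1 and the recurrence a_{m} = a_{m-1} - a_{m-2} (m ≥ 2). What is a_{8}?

The ordinary generating function has denominator 1 - t + t^2.
Iterating the recurrence: a_0,…,a_{8} = 1, -1, -2, -1, 1, 2, 1, -1, -2.

-2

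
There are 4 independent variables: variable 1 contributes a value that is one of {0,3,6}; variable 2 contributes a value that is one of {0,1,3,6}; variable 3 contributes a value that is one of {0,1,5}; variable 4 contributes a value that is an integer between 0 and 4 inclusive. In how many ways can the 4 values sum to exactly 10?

The generating function for the choices is (1 + q^3 + q^6)·(1 + q + q^3 + q^6)·(1 + q + q^5)·(1 + q + q^2 + q^3 + q^4); the count is [q^10].
(1 + q^3 + q^6) has coefficients 1,0,0,1,0,0,1 for degrees 0…6.
(1 + q + q^3 + q^6) has coefficients 1,1,0,1,0,0,1,0,0,0,0 for degrees 0…10.
Multiplying by (1 + q + q^5) gives running coefficients 1,2,1,1,1,1,2,1,1,0,0 for degrees 0…10.
Finally multiplying by (1 + q + q^2 + q^3 + q^4), the product of all factors after the first has coefficients 1,3,4,5,6,6,6,6,6,5,4 for degrees 0…10.
[q^10] = 1·4 + 1·6 + 1·6 = 16.

16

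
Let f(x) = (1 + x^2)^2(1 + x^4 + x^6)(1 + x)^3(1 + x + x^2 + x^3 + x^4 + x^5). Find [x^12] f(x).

(1 + x^2)^2 has coefficients 1,0,2,0,1 for degrees 0…4.
(1 + x^4 + x^6) has coefficients 1,0,0,0,1,0,1,0,0,0,0,0,0 for degrees 0…12.
Multiplying by (1 + x)^3 gives running coefficients 1,3,3,1,1,3,4,4,3,1,0,0,0 for degrees 0…12.
Finally multiplying by (1 + x + x^2 + x^3 + x^4 + x^5), the product of all factors after the first has coefficients 1,4,7,8,9,12,15,16,16,16,15,12,8 for degrees 0…12.
[x^12] = 1·8 + 2·15 + 1·16 = 54.

54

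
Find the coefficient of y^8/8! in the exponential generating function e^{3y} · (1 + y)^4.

The EGF product rule gives c_8 = Σ_{k_1+k_2=8} C(8; k_1,k_2) · ∏ g_i(k_i), where e^{3y} gives (3)^k; (1+y)^4 gives the falling factorial (4)_k.
g_1(k) for k = 0…8: 1, 3, 9, 27, 81, 243, 729, 2187, 6561.
g_2(k) for k = 0…8: 1, 4, 12, 24, 24, 0, 0, 0, 0.
c_8 = Σ_k C(8,k)·g_1(k)·g_2(8−k) = 70·81·24 + 56·243·24 + 28·729·12 + 8·2187·4 + 1·6561·1 = 136080 + 326592 + 244944 + 69984 + 6561 = 784161.

784161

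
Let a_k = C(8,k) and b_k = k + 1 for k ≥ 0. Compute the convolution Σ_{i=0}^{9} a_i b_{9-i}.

This is [x^9] in the product of the two ordinary generating functions.
Σ = 1·10 + 8·9 + 28·8 + 56·7 + 70·6 + 56·5 + 28·4 + 8·3 + 1·2 + 0·1 = 1536.

1536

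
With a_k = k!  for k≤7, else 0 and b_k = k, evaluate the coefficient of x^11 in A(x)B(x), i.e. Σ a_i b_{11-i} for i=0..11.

24735

This is [x^11] in the product of the two ordinary generating functions.
Σ = 1·11 + 1·10 + 2·9 + 6·8 + 24·7 + 120·6 + 720·5 + 5040·4 + 0·3 + 0·2 + 0·1 + 0·0 = 24735.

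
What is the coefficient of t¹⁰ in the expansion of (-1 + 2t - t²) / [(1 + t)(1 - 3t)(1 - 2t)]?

-58708

Partial fractions give a closed form: a_n = (-1/3)·(-1)^n + (-1)·3^n + (1/3)·2^n.
At n = 10: a_10 = -58708.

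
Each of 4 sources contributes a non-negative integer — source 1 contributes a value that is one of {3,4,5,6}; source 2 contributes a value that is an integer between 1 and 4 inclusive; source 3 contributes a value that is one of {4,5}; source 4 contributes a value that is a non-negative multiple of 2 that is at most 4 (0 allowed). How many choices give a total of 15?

The generating function for the choices is (q^3 + q^4 + q^5 + q^6)·(q + q^2 + q^3 + q^4)·(q^4 + q^5)·(1 + q^2 + q^4); the count is [q^15].
(q^3 + q^4 + q^5 + q^6) has coefficients 0,0,0,1,1,1,1 for degrees 0…6.
(q + q^2 + q^3 + q^4) has coefficients 0,1,1,1,1,0,0,0,0,0,0,0,0,0,0,0 for degrees 0…15.
Multiplying by (q^4 + q^5) gives running coefficients 0,0,0,0,0,1,2,2,2,1,0,0,0,0,0,0 for degrees 0…15.
Finally multiplying by (1 + q^2 + q^4), the product of all factors after the first has coefficients 0,0,0,0,0,1,2,3,4,4,4,3,2,1,0,0 for degrees 0…15.
[q^15] = 1·2 + 1·3 + 1·4 + 1·4 = 13.

13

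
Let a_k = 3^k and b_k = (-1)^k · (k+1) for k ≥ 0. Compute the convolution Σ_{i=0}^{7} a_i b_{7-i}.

The convolution is the x^7 coefficient of A(x)B(x).
Σ = 1·(-8) + 3·7 + 9·(-6) + 27·5 + 81·(-4) + 243·3 + 729·(-2) + 2187·1 = 1228.

1228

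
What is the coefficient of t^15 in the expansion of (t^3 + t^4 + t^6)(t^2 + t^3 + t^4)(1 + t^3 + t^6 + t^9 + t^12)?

(t^3 + t^4 + t^6) has coefficients 0,0,0,1,1,0,1 for degrees 0…6.
(t^2 + t^3 + t^4) has coefficients 0,0,1,1,1,0,0,0,0,0,0,0,0,0,0,0 for degrees 0…15.
Finally multiplying by (1 + t^3 + t^6 + t^9 + t^12), the product of all factors after the first has coefficients 0,0,1,1,1,1,1,1,1,1,1,1,1,1,1,1 for degrees 0…15.
[t^15] = 1·1 + 1·1 + 1·1 = 3.

3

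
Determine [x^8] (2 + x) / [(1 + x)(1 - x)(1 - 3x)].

17222

Partial fractions give a closed form: a_n = (1/8)·(-1)^n + (-3/4)·1^n + (21/8)·3^n.
At n = 8: a_8 = 17222.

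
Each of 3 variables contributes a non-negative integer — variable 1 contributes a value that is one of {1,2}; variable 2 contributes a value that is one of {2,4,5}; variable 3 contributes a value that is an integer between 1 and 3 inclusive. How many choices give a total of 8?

The generating function for the choices is (y + y²)·(y² + y⁴ + y⁵)·(y + y² + y³); the count is [y⁸].
(y + y²) has coefficients 0,1,1 for degrees 0…2.
(y² + y⁴ + y⁵) has coefficients 0,0,1,0,1,1,0,0,0 for degrees 0…8.
Finally multiplying by (y + y² + y³), the product of all factors after the first has coefficients 0,0,0,1,1,2,2,2,1 for degrees 0…8.
[y⁸] = 1·2 + 1·2 = 4.

4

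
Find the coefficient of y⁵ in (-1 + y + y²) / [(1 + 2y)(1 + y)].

The denominator gives the recurrence a_n = −3a_(n−1) − 2a_(n−2) for n ≥ 3; the numerator fixes a_0 = -1, a_1 = 4, a_2 = -9.
Iterating: -1, 4, -9, 19, -39, 79, so a_5 = 79.

79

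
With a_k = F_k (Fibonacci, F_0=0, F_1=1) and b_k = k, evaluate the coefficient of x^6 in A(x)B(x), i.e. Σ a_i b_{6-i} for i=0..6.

26

Write out a_i and b_{6-i} for i = 0,…,6 and sum the products.
Σ = 0·6 + 1·5 + 1·4 + 2·3 + 3·2 + 5·1 + 8·0 = 26.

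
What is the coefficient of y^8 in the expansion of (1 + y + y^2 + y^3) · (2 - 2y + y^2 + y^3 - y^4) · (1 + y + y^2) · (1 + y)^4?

9

(1 + y + y^2 + y^3) has coefficients 1,1,1,1 for degrees 0…3.
(2 - 2y + y^2 + y^3 - y^4) has coefficients 2,-2,1,1,-1,0,0,0,0 for degrees 0…8.
Multiplying by (1 + y + y^2) gives running coefficients 2,0,1,0,1,0,-1,0,0 for degrees 0…8.
Finally multiplying by (1 + y)^4, the product of all factors after the first has coefficients 2,8,13,12,9,8,6,0,-5 for degrees 0…8.
[y^8] = 1·(-5) + 1·0 + 1·6 + 1·8 = 9.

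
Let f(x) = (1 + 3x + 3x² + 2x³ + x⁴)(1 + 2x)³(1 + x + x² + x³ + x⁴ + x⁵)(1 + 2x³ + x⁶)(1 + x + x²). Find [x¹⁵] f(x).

(1 + 3x + 3x² + 2x³ + x⁴) has coefficients 1,3,3,2,1 for degrees 0…4.
(1 + 2x)³ has coefficients 1,6,12,8,0,0,0,0,0,0,0,0,0,0,0,0 for degrees 0…15.
Multiplying by (1 + x + x² + x³ + x⁴ + x⁵) gives running coefficients 1,7,19,27,27,27,26,20,8,0,0,0,0,0,0,0 for degrees 0…15.
Multiplying by (1 + 2x³ + x⁶) gives running coefficients 1,7,19,29,41,65,81,81,81,79,67,43,26,20,8,0 for degrees 0…15.
Finally multiplying by (1 + x + x²), the product of all factors after the first has coefficients 1,8,27,55,89,135,187,227,243,241,227,189,136,89,54,28 for degrees 0…15.
[x¹⁵] = 1·28 + 3·54 + 3·89 + 2·136 + 1·189 = 918.

918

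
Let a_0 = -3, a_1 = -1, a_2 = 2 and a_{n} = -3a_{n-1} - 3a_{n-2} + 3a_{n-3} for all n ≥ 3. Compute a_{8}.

The ordinary generating function has denominator 1 + 3x + 3x^2 - 3x^3.
Iterating the recurrence: a_0,…,a_{8} = -3, -1, 2, -12, 27, -39, 0, 198, -711.

-711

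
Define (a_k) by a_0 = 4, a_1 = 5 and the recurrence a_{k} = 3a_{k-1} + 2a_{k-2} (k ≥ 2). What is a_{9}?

162047

The ordinary generating function has denominator 1 - 3t - 2t^2.
Iterating the recurrence: a_0,…,a_{9} = 4, 5, 23, 79, 283, 1007, 3587, 12775, 45499, 162047.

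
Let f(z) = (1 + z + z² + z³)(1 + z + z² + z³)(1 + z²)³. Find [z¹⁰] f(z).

6

(1 + z + z² + z³) has coefficients 1,1,1,1 for degrees 0…3.
(1 + z + z² + z³) has coefficients 1,1,1,1,0,0,0,0,0,0,0 for degrees 0…10.
Finally multiplying by (1 + z²)³, the product of all factors after the first has coefficients 1,1,4,4,6,6,4,4,1,1,0 for degrees 0…10.
[z¹⁰] = 1·0 + 1·1 + 1·1 + 1·4 = 6.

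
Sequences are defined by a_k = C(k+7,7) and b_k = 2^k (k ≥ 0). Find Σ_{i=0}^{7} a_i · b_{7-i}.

This is [x^7] in the product of the two ordinary generating functions.
Σ = 1·128 + 8·64 + 36·32 + 120·16 + 330·8 + 792·4 + 1716·2 + 3432·1 = 16384.

16384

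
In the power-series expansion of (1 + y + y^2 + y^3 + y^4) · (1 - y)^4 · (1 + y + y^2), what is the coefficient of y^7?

-1

(1 + y + y^2 + y^3 + y^4) has coefficients 1,1,1,1,1 for degrees 0…4.
(1 - y)^4 has coefficients 1,-4,6,-4,1,0,0,0 for degrees 0…7.
Finally multiplying by (1 + y + y^2), the product of all factors after the first has coefficients 1,-3,3,-2,3,-3,1,0 for degrees 0…7.
[y^7] = 1·0 + 1·1 + 1·(-3) + 1·3 + 1·(-2) = -1.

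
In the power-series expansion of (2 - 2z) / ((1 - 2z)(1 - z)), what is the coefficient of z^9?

Partial fractions give a closed form: a_n = (2)·2^n.
At n = 9: a_9 = 1024.

1024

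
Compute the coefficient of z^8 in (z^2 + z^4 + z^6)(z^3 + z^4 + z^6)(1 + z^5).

(z^2 + z^4 + z^6) has coefficients 0,0,1,0,1,0,1 for degrees 0…6.
(z^3 + z^4 + z^6) has coefficients 0,0,0,1,1,0,1,0,0 for degrees 0…8.
Finally multiplying by (1 + z^5), the product of all factors after the first has coefficients 0,0,0,1,1,0,1,0,1 for degrees 0…8.
[z^8] = 1·1 + 1·1 + 1·0 = 2.

2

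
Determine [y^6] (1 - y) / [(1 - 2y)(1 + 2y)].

64

Partial fractions give a closed form: a_n = (1/4)·2^n + (3/4)·(-2)^n.
At n = 6: a_6 = 64.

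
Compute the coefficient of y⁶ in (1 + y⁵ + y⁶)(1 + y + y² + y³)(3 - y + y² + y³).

6

(1 + y⁵ + y⁶) has coefficients 1,0,0,0,0,1,1 for degrees 0…6.
(1 + y + y² + y³) has coefficients 1,1,1,1,0,0,0 for degrees 0…6.
Finally multiplying by (3 - y + y² + y³), the product of all factors after the first has coefficients 3,2,3,4,1,2,1 for degrees 0…6.
[y⁶] = 1·1 + 1·2 + 1·3 = 6.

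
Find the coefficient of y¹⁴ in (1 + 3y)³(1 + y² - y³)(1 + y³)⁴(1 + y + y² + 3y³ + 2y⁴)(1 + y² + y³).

(1 + 3y)³ has coefficients 1,9,27,27 for degrees 0…3.
(1 + y² - y³) has coefficients 1,0,1,-1,0,0,0,0,0,0,0,0,0,0,0 for degrees 0…14.
Multiplying by (1 + y³)⁴ gives running coefficients 1,0,1,3,0,4,2,0,6,-2,0,4,-3,0,1 for degrees 0…14.
Multiplying by (1 + y + y² + 3y³ + 2y⁴) gives running coefficients 1,1,2,7,6,10,17,12,20,18,8,20,7,-3,10 for degrees 0…14.
Finally multiplying by (1 + y² + y³), the product of all factors after the first has coefficients 1,1,3,9,9,19,30,28,47,47,40,58,33,25,37 for degrees 0…14.
[y¹⁴] = 1·37 + 9·25 + 27·33 + 27·58 = 2719.

2719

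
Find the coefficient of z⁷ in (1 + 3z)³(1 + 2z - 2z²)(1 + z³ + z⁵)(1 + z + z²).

107

(1 + 3z)³ has coefficients 1,9,27,27 for degrees 0…3.
(1 + 2z - 2z²) has coefficients 1,2,-2,0,0,0,0,0 for degrees 0…7.
Multiplying by (1 + z³ + z⁵) gives running coefficients 1,2,-2,1,2,-1,2,-2 for degrees 0…7.
Finally multiplying by (1 + z + z²), the product of all factors after the first has coefficients 1,3,1,1,1,2,3,-1 for degrees 0…7.
[z⁷] = 1·(-1) + 9·3 + 27·2 + 27·1 = 107.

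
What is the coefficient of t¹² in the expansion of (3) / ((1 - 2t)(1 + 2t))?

Partial fractions give a closed form: a_n = (3/2)·2^n + (3/2)·(-2)^n.
At n = 12: a_12 = 12288.

12288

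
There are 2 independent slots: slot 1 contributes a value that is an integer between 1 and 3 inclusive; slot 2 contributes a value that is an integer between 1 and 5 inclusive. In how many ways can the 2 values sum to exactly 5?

The generating function for the choices is (q + q^2 + q^3)·(q + q^2 + q^3 + q^4 + q^5); the count is [q^5].
(q + q^2 + q^3) has coefficients 0,1,1,1 for degrees 0…3.
(q + q^2 + q^3 + q^4 + q^5) has coefficients 0,1,1,1,1,1 for degrees 0…5.
[q^5] = 1·1 + 1·1 + 1·1 = 3.

3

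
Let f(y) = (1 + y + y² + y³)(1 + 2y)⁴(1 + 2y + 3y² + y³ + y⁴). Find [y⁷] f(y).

473

(1 + y + y² + y³) has coefficients 1,1,1,1 for degrees 0…3.
(1 + 2y)⁴ has coefficients 1,8,24,32,16,0,0,0 for degrees 0…7.
Finally multiplying by (1 + 2y + 3y² + y³ + y⁴), the product of all factors after the first has coefficients 1,10,43,105,161,160,104,48 for degrees 0…7.
[y⁷] = 1·48 + 1·104 + 1·160 + 1·161 = 473.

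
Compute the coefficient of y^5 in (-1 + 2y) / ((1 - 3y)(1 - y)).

-122

Partial fractions give a closed form: a_n = (-1/2)·3^n + (-1/2)·1^n.
At n = 5: a_5 = -122.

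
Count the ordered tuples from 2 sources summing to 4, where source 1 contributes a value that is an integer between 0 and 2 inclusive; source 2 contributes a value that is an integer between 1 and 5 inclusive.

3

The generating function for the choices is (1 + q + q^2)·(q + q^2 + q^3 + q^4 + q^5); the count is [q^4].
(1 + q + q^2) has coefficients 1,1,1 for degrees 0…2.
(q + q^2 + q^3 + q^4 + q^5) has coefficients 0,1,1,1,1 for degrees 0…4.
[q^4] = 1·1 + 1·1 + 1·1 = 3.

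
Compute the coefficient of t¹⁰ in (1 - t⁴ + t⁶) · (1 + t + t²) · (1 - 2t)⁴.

-8

(1 - t⁴ + t⁶) has coefficients 1,0,0,0,-1,0,1 for degrees 0…6.
(1 + t + t²) has coefficients 1,1,1,0,0,0,0,0,0,0,0 for degrees 0…10.
Finally multiplying by (1 - 2t)⁴, the product of all factors after the first has coefficients 1,-7,17,-16,8,-16,16,0,0,0,0 for degrees 0…10.
[t¹⁰] = 1·0 − 1·16 + 1·8 = -8.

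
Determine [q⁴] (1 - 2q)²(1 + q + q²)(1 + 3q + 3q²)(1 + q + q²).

-4

(1 - 2q)² has coefficients 1,-4,4 for degrees 0…2.
(1 + q + q²) has coefficients 1,1,1,0,0 for degrees 0…4.
Multiplying by (1 + 3q + 3q²) gives running coefficients 1,4,7,6,3 for degrees 0…4.
Finally multiplying by (1 + q + q²), the product of all factors after the first has coefficients 1,5,12,17,16 for degrees 0…4.
[q⁴] = 1·16 − 4·17 + 4·12 = -4.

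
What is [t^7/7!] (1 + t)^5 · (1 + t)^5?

604800

The EGF product rule gives c_7 = Σ_{k_1+k_2=7} C(7; k_1,k_2) · ∏ g_i(k_i), where (1+t)^5 gives the falling factorial (5)_k; (1+t)^5 gives the falling factorial (5)_k.
g_1(k) for k = 0…7: 1, 5, 20, 60, 120, 120, 0, 0.
g_2(k) for k = 0…7: 1, 5, 20, 60, 120, 120, 0, 0.
c_7 = Σ_k C(7,k)·g_1(k)·g_2(7−k) = 21·20·120 + 35·60·120 + 35·120·60 + 21·120·20 = 50400 + 252000 + 252000 + 50400 = 604800.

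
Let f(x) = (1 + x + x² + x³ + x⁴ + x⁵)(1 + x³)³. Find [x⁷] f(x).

(1 + x + x² + x³ + x⁴ + x⁵) has coefficients 1,1,1,1,1,1 for degrees 0…5.
(1 + x³)³ has coefficients 1,0,0,3,0,0,3,0 for degrees 0…7.
[x⁷] = 1·0 + 1·3 + 1·0 + 1·0 + 1·3 + 1·0 = 6.

6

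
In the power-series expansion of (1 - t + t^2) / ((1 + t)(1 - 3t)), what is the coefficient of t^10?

34446

The denominator gives the recurrence a_n = 2a_(n−1) + 3a_(n−2) for n ≥ 3; the numerator fixes a_0 = 1, a_1 = 1, a_2 = 6.
Iterating: 1, 1, 6, 15, 48, 141, 426, 1275, 3828, 11481, 34446, so a_10 = 34446.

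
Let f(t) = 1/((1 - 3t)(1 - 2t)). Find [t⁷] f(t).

Partial fractions give a closed form: a_n = (3)·3^n + (-2)·2^n.
At n = 7: a_7 = 6305.

6305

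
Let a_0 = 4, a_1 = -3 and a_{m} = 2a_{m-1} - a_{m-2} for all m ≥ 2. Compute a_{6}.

The ordinary generating function has denominator 1 - 2x + x^2.
Iterating the recurrence: a_0,…,a_{6} = 4, -3, -10, -17, -24, -31, -38.

-38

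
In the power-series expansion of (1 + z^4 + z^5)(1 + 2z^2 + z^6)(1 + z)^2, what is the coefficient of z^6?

(1 + z^4 + z^5) has coefficients 1,0,0,0,1,1 for degrees 0…5.
(1 + 2z^2 + z^6) has coefficients 1,0,2,0,0,0,1 for degrees 0…6.
Finally multiplying by (1 + z)^2, the product of all factors after the first has coefficients 1,2,3,4,2,0,1 for degrees 0…6.
[z^6] = 1·1 + 1·3 + 1·2 = 6.

6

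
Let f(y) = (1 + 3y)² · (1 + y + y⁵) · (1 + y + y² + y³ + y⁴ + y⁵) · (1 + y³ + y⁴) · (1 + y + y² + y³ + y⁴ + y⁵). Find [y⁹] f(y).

(1 + 3y)² has coefficients 1,6,9 for degrees 0…2.
(1 + y + y⁵) has coefficients 1,1,0,0,0,1,0,0,0,0 for degrees 0…9.
Multiplying by (1 + y + y² + y³ + y⁴ + y⁵) gives running coefficients 1,2,2,2,2,3,2,1,1,1 for degrees 0…9.
Multiplying by (1 + y³ + y⁴) gives running coefficients 1,2,2,3,5,7,6,5,6,6 for degrees 0…9.
Finally multiplying by (1 + y + y² + y³ + y⁴ + y⁵), the product of all factors after the first has coefficients 1,3,5,8,13,20,25,28,32,35 for degrees 0…9.
[y⁹] = 1·35 + 6·32 + 9·28 = 479.

479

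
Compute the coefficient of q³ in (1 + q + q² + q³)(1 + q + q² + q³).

(1 + q + q² + q³) has coefficients 1,1,1,1 for degrees 0…3.
(1 + q + q² + q³) has coefficients 1,1,1,1 for degrees 0…3.
[q³] = 1·1 + 1·1 + 1·1 + 1·1 = 4.

4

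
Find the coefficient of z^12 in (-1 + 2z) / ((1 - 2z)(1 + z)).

-1

Partial fractions give a closed form: a_n = (-1)·(-1)^n.
At n = 12: a_12 = -1.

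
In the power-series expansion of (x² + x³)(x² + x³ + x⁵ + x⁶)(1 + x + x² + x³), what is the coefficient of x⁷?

(x² + x³) has coefficients 0,0,1,1 for degrees 0…3.
(x² + x³ + x⁵ + x⁶) has coefficients 0,0,1,1,0,1,1,0 for degrees 0…7.
Finally multiplying by (1 + x + x² + x³), the product of all factors after the first has coefficients 0,0,1,2,2,3,3,2 for degrees 0…7.
[x⁷] = 1·3 + 1·2 = 5.

5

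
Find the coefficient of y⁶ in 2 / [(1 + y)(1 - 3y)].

1094

Partial fractions give a closed form: a_n = (1/2)·(-1)^n + (3/2)·3^n.
At n = 6: a_6 = 1094.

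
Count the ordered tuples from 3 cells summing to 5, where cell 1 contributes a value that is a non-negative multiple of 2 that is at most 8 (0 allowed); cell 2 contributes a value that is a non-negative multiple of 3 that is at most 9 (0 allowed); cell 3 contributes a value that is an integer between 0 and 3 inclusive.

4

The generating function for the choices is (1 + q^2 + q^4 + q^6 + q^8)·(1 + q^3 + q^6 + q^9)·(1 + q + q^2 + q^3); the count is [q^5].
(1 + q^2 + q^4 + q^6 + q^8) has coefficients 1,0,1,0,1,0 for degrees 0…5.
(1 + q^3 + q^6 + q^9) has coefficients 1,0,0,1,0,0 for degrees 0…5.
Finally multiplying by (1 + q + q^2 + q^3), the product of all factors after the first has coefficients 1,1,1,2,1,1 for degrees 0…5.
[q^5] = 1·1 + 1·2 + 1·1 = 4.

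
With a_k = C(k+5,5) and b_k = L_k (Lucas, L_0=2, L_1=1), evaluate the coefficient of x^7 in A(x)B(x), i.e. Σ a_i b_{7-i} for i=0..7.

Write out a_i and b_{7-i} for i = 0,…,7 and sum the products.
Σ = 1·29 + 6·18 + 21·11 + 56·7 + 126·4 + 252·3 + 462·1 + 792·2 = 4066.

4066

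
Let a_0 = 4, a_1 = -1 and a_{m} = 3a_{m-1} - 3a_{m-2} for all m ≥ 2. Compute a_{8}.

405

The ordinary generating function has denominator 1 - 3x + 3x^2.
Iterating the recurrence: a_0,…,a_{8} = 4, -1, -15, -42, -81, -117, -108, 27, 405.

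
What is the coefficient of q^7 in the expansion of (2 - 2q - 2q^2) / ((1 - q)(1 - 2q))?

The denominator gives the recurrence a_n = 3a_(n−1) − 2a_(n−2) for n ≥ 3; the numerator fixes a_0 = 2, a_1 = 4, a_2 = 6.
Iterating: 2, 4, 6, 10, 18, 34, 66, 130, so a_7 = 130.

130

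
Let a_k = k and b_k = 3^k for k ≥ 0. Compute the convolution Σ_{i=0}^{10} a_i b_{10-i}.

44281

The convolution is the x^10 coefficient of A(x)B(x).
Σ = 0·59049 + 1·19683 + 2·6561 + 3·2187 + 4·729 + 5·243 + 6·81 + 7·27 + 8·9 + 9·3 + 10·1 = 44281.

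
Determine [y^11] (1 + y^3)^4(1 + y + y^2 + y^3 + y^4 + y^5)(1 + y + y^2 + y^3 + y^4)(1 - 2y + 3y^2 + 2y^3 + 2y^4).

(1 + y^3)^4 has coefficients 1,0,0,4,0,0,6,0,0,4,0,0 for degrees 0…11.
(1 + y + y^2 + y^3 + y^4 + y^5) has coefficients 1,1,1,1,1,1,0,0,0,0,0,0 for degrees 0…11.
Multiplying by (1 + y + y^2 + y^3 + y^4) gives running coefficients 1,2,3,4,5,5,4,3,2,1,0,0 for degrees 0…11.
Finally multiplying by (1 - 2y + 3y^2 + 2y^3 + 2y^4), the product of all factors after the first has coefficients 1,0,2,6,12,17,23,28,28,24,18,13 for degrees 0…11.
[y^11] = 1·13 + 4·28 + 6·17 + 4·2 = 235.

235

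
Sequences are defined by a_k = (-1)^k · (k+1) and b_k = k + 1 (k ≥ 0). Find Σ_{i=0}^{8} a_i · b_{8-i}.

The convolution is the t^8 coefficient of A(t)B(t).
Σ = 1·9 − 2·8 + 3·7 − 4·6 + 5·5 − 6·4 + 7·3 − 8·2 + 9·1 = 5.

5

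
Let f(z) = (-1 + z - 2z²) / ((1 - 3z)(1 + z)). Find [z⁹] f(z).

The denominator gives the recurrence a_n = 2a_(n−1) + 3a_(n−2) for n ≥ 3; the numerator fixes a_0 = -1, a_1 = -1, a_2 = -7.
Iterating: -1, -1, -7, -17, -55, -161, -487, -1457, -4375, -13121, so a_9 = -13121.

-13121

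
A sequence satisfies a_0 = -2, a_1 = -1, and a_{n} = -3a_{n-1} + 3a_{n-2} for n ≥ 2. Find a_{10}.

-78003

The ordinary generating function has denominator 1 + 3q - 3q^2.
Iterating the recurrence: a_0,…,a_{10} = -2, -1, -3, 6, -27, 99, -378, 1431, -5427, 20574, -78003.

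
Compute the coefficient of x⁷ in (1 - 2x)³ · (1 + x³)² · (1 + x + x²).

(1 - 2x)³ has coefficients 1,-6,12,-8 for degrees 0…3.
(1 + x³)² has coefficients 1,0,0,2,0,0,1,0 for degrees 0…7.
Finally multiplying by (1 + x + x²), the product of all factors after the first has coefficients 1,1,1,2,2,2,1,1 for degrees 0…7.
[x⁷] = 1·1 − 6·1 + 12·2 − 8·2 = 3.

3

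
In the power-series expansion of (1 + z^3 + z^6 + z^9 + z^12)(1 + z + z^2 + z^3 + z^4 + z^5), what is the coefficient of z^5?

2

(1 + z^3 + z^6 + z^9 + z^12) has coefficients 1,0,0,1,0,0 for degrees 0…5.
(1 + z + z^2 + z^3 + z^4 + z^5) has coefficients 1,1,1,1,1,1 for degrees 0…5.
[z^5] = 1·1 + 1·1 = 2.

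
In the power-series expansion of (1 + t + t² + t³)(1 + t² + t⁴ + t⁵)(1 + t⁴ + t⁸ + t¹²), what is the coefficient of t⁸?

4

(1 + t + t² + t³) has coefficients 1,1,1,1 for degrees 0…3.
(1 + t² + t⁴ + t⁵) has coefficients 1,0,1,0,1,1,0,0,0 for degrees 0…8.
Finally multiplying by (1 + t⁴ + t⁸ + t¹²), the product of all factors after the first has coefficients 1,0,1,0,2,1,1,0,2 for degrees 0…8.
[t⁸] = 1·2 + 1·0 + 1·1 + 1·1 = 4.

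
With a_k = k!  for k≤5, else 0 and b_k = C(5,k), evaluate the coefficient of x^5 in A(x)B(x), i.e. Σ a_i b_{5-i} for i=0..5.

The convolution is the t^5 coefficient of A(t)B(t).
Σ = 1·1 + 1·5 + 2·10 + 6·10 + 24·5 + 120·1 = 326.

326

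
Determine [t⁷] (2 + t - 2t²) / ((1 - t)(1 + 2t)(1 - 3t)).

4121

Partial fractions give a closed form: a_n = (-1/6)·1^n + (4/15)·(-2)^n + (19/10)·3^n.
At n = 7: a_7 = 4121.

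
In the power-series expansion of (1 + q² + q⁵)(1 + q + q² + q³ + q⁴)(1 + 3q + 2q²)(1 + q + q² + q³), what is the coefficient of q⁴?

33

(1 + q² + q⁵) has coefficients 1,0,1,0,0 for degrees 0…4.
(1 + q + q² + q³ + q⁴) has coefficients 1,1,1,1,1 for degrees 0…4.
Multiplying by (1 + 3q + 2q²) gives running coefficients 1,4,6,6,6 for degrees 0…4.
Finally multiplying by (1 + q + q² + q³), the product of all factors after the first has coefficients 1,5,11,17,22 for degrees 0…4.
[q⁴] = 1·22 + 1·11 = 33.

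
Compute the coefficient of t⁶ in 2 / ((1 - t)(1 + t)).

2

The denominator gives the recurrence a_n = a_(n−2) for n ≥ 2; the numerator fixes a_0 = 2, a_1 = 0.
Iterating: 2, 0, 2, 0, 2, 0, 2, so a_6 = 2.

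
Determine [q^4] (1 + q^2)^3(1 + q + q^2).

6

(1 + q^2)^3 has coefficients 1,0,3,0,3 for degrees 0…4.
(1 + q + q^2) has coefficients 1,1,1,0,0 for degrees 0…4.
[q^4] = 1·0 + 3·1 + 3·1 = 6.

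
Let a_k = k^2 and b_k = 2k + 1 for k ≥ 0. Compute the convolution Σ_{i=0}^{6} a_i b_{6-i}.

301

Write out a_i and b_{6-i} for i = 0,…,6 and sum the products.
Σ = 0·13 + 1·11 + 4·9 + 9·7 + 16·5 + 25·3 + 36·1 = 301.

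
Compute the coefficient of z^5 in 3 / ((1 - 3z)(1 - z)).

Partial fractions give a closed form: a_n = (9/2)·3^n + (-3/2)·1^n.
At n = 5: a_5 = 1092.

1092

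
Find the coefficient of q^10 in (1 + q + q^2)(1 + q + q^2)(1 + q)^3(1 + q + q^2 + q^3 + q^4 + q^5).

(1 + q + q^2) has coefficients 1,1,1 for degrees 0…2.
(1 + q + q^2) has coefficients 1,1,1,0,0,0,0,0,0,0,0 for degrees 0…10.
Multiplying by (1 + q)^3 gives running coefficients 1,4,7,7,4,1,0,0,0,0,0 for degrees 0…10.
Finally multiplying by (1 + q + q^2 + q^3 + q^4 + q^5), the product of all factors after the first has coefficients 1,5,12,19,23,24,23,19,12,5,1 for degrees 0…10.
[q^10] = 1·1 + 1·5 + 1·12 = 18.

18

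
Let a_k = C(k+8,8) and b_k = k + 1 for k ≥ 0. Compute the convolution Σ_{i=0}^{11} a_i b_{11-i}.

The convolution is the x^11 coefficient of A(x)B(x).
Σ = 1·12 + 9·11 + 45·10 + 165·9 + 495·8 + 1287·7 + 3003·6 + 6435·5 + 12870·4 + 24310·3 + 43758·2 + 75582·1 = 352716.

352716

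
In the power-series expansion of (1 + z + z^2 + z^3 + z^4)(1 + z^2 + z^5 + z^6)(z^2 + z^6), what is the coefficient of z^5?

2

(1 + z + z^2 + z^3 + z^4) has coefficients 1,1,1,1,1 for degrees 0…4.
(1 + z^2 + z^5 + z^6) has coefficients 1,0,1,0,0,1 for degrees 0…5.
Finally multiplying by (z^2 + z^6), the product of all factors after the first has coefficients 0,0,1,0,1,0 for degrees 0…5.
[z^5] = 1·0 + 1·1 + 1·0 + 1·1 + 1·0 = 2.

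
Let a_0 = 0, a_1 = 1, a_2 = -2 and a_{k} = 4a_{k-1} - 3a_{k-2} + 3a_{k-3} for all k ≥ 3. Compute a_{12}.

The ordinary generating function has denominator 1 - 4t + 3t^2 - 3t^3.
Iterating the recurrence: a_0,…,a_{12} = 0, 1, -2, -11, -35, -113, -380, -1286, -4343, -14654, -49445, -166847, -563015.

-563015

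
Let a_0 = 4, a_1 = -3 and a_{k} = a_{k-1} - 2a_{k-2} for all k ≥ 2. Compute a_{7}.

-61

The ordinary generating function has denominator 1 - z + 2z^2.
Iterating the recurrence: a_0,…,a_{7} = 4, -3, -11, -5, 17, 27, -7, -61.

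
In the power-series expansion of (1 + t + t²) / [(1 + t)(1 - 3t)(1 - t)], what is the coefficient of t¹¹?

287863

Partial fractions give a closed form: a_n = (1/8)·(-1)^n + (13/8)·3^n + (-3/4)·1^n.
At n = 11: a_11 = 287863.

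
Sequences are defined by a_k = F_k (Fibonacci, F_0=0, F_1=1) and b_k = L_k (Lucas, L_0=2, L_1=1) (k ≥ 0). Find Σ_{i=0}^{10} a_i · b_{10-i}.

605

Write out a_i and b_{10-i} for i = 0,…,10 and sum the products.
Σ = 0·123 + 1·76 + 1·47 + 2·29 + 3·18 + 5·11 + 8·7 + 13·4 + 21·3 + 34·1 + 55·2 = 605.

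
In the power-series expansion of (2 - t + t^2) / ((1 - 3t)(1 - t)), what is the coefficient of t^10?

The denominator gives the recurrence a_n = 4a_(n−1) − 3a_(n−2) for n ≥ 3; the numerator fixes a_0 = 2, a_1 = 7, a_2 = 23.
Iterating: 2, 7, 23, 71, 215, 647, 1943, 5831, 17495, 52487, 157463, so a_10 = 157463.

157463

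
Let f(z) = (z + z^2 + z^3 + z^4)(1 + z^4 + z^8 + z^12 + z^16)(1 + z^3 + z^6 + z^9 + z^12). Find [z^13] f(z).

(z + z^2 + z^3 + z^4) has coefficients 0,1,1,1,1 for degrees 0…4.
(1 + z^4 + z^8 + z^12 + z^16) has coefficients 1,0,0,0,1,0,0,0,1,0,0,0,1,0 for degrees 0…13.
Finally multiplying by (1 + z^3 + z^6 + z^9 + z^12), the product of all factors after the first has coefficients 1,0,0,1,1,0,1,1,1,1,1,1,2,1 for degrees 0…13.
[z^13] = 1·2 + 1·1 + 1·1 + 1·1 = 5.

5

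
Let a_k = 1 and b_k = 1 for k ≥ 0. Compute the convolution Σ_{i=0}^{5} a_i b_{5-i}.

6

This is [x^5] in the product of the two ordinary generating functions.
Σ = 1·1 + 1·1 + 1·1 + 1·1 + 1·1 + 1·1 = 6.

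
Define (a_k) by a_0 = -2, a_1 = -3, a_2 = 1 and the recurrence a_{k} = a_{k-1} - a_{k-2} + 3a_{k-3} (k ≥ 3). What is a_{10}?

-63

The ordinary generating function has denominator 1 - y + y^2 - 3y^3.
Iterating the recurrence: a_0,…,a_{10} = -2, -3, 1, -2, -12, -7, -1, -30, -50, -23, -63.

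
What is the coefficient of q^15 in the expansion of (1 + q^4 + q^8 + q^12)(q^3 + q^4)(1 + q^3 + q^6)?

(1 + q^4 + q^8 + q^12) has coefficients 1,0,0,0,1,0,0,0,1,0,0,0,1 for degrees 0…12.
(q^3 + q^4) has coefficients 0,0,0,1,1,0,0,0,0,0,0,0,0,0,0,0 for degrees 0…15.
Finally multiplying by (1 + q^3 + q^6), the product of all factors after the first has coefficients 0,0,0,1,1,0,1,1,0,1,1,0,0,0,0,0 for degrees 0…15.
[q^15] = 1·0 + 1·0 + 1·1 + 1·1 = 2.

2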